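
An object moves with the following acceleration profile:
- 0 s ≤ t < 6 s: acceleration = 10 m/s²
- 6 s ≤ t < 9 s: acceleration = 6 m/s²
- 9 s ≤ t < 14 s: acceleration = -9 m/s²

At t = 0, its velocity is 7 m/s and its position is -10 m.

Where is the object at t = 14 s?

752.5 m

On each constant-a segment, Δv = aΔt and Δx = v₀Δt + ½aΔt²; chain segment to segment.
0–6 s: v starts 7 m/s; Δx = 7·6 + ½·10·6² = 222 m; v ends 67 m/s.
6–9 s: v starts 67 m/s; Δx = 67·3 + ½·6·3² = 228 m; v ends 85 m/s.
9–14 s: v starts 85 m/s; Δx = 85·5 + ½·-9·5² = 312.5 m; v ends 40 m/s.
x(14) = -10 + Σ Δx = 752.5 m.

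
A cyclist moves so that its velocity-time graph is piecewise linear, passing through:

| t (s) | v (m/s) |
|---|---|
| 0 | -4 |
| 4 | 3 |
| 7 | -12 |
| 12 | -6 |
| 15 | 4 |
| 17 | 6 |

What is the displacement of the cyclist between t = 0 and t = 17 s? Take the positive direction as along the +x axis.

Displacement is the signed area under the v-t curve.
0–4 s: ½(-4 + 3)(4) = -2 m
4–7 s: ½(3 + -12)(3) = -13.5 m
7–12 s: ½(-12 + -6)(5) = -45 m
12–15 s: ½(-6 + 4)(3) = -3 m
15–17 s: ½(4 + 6)(2) = 10 m
Net displacement = -53.5 m

-53.5 m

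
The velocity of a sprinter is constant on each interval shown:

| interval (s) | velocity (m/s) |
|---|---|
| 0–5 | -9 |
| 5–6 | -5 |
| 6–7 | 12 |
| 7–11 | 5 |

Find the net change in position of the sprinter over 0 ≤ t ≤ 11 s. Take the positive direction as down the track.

-18 m

Net displacement equals the area under the velocity-time graph (areas below the axis count negative).
0–5 s: -9 × 5 = -45 m
5–6 s: -5 × 1 = -5 m
6–7 s: 12 × 1 = 12 m
7–11 s: 5 × 4 = 20 m
Net displacement = -18 m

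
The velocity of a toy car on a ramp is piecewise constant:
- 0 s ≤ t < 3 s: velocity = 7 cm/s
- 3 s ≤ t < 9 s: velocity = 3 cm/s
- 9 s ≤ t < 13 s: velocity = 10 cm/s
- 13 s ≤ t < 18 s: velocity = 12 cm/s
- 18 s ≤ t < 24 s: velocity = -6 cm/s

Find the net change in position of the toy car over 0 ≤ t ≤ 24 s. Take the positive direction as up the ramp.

103 cm

Net displacement equals the area under the velocity-time graph (areas below the axis count negative).
0–3 s: 7 × 3 = 21 cm
3–9 s: 3 × 6 = 18 cm
9–13 s: 10 × 4 = 40 cm
13–18 s: 12 × 5 = 60 cm
18–24 s: -6 × 6 = -36 cm
Net displacement = 103 cm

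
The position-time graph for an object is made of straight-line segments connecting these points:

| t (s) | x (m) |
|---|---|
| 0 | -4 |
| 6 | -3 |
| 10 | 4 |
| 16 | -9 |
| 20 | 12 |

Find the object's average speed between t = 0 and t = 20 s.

2.1 m/s

Average speed = (total path length)/(elapsed time); on a piecewise-linear x-t graph the path length is Σ|Δx|.
0–6 s: |Δx| = |-3 − -4| = 1 m
6–10 s: |Δx| = |4 − -3| = 7 m
10–16 s: |Δx| = |-9 − 4| = 13 m
16–20 s: |Δx| = |12 − -9| = 21 m
Total path = 42 m; average speed = 42/20 = 2.1 m/s.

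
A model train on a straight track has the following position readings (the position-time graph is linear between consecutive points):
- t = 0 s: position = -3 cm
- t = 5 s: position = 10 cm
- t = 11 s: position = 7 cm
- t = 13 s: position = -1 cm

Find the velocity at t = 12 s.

Velocity is the slope of the x-t graph on 11–13 s: (-1 − 7)/(13 − 11) = -4 cm/s.

-4 cm/s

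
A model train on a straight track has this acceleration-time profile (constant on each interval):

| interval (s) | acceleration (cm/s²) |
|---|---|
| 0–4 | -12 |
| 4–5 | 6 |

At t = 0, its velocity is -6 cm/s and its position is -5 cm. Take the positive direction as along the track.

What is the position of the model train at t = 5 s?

-176 cm

On each constant-a segment, Δv = aΔt and Δx = v₀Δt + ½aΔt²; chain segment to segment.
0–4 s: v starts -6 cm/s; Δx = -6·4 + ½·-12·4² = -120 cm; v ends -54 cm/s.
4–5 s: v starts -54 cm/s; Δx = -54·1 + ½·6·1² = -51 cm; v ends -48 cm/s.
x(5) = -5 + Σ Δx = -176 cm.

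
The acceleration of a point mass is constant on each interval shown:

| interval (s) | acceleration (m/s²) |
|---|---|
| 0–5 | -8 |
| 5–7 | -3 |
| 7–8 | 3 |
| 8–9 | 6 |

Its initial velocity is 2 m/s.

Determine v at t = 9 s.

-35 m/s

Δv equals the area under the a-t graph; then v = v₀ + Δv.
0–5 s: -8 × 5 = -40 m/s
5–7 s: -3 × 2 = -6 m/s
7–8 s: 3 × 1 = 3 m/s
8–9 s: 6 × 1 = 6 m/s
Δv = -37 m/s, so v(9) = 2 + (-37) = -35 m/s.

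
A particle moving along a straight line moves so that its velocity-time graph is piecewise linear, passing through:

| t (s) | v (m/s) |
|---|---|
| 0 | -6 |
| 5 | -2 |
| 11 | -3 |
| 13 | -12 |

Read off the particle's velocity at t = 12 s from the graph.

On 11–13 s the graph is linear from -3 to -12 m/s: v(12) = -3 + (-12 − -3)·(12 − 11)/(13 − 11) = -7.5 m/s.

-7.5 m/s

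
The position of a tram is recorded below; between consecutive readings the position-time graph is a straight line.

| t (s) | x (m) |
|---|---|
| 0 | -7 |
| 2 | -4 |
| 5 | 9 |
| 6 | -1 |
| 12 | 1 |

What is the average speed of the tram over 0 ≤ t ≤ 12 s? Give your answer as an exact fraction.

7/3 m/s

Average speed = (total path length)/(elapsed time); on a piecewise-linear x-t graph the path length is Σ|Δx|.
0–2 s: |Δx| = |-4 − -7| = 3 m
2–5 s: |Δx| = |9 − -4| = 13 m
5–6 s: |Δx| = |-1 − 9| = 10 m
6–12 s: |Δx| = |1 − -1| = 2 m
Total path = 28 m; average speed = 28/12 = 7/3 m/s.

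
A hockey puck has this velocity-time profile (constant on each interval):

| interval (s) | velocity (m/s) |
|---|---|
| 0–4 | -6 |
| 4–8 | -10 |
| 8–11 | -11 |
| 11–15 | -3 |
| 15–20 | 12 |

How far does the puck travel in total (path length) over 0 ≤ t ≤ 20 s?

Distance (not displacement) is the total path length: add the absolute areas under v-t.
0–4 s: |-6| × 4 = 24 m
4–8 s: |-10| × 4 = 40 m
8–11 s: |-11| × 3 = 33 m
11–15 s: |-3| × 4 = 12 m
15–20 s: |12| × 5 = 60 m
Total distance = 169 m

169 m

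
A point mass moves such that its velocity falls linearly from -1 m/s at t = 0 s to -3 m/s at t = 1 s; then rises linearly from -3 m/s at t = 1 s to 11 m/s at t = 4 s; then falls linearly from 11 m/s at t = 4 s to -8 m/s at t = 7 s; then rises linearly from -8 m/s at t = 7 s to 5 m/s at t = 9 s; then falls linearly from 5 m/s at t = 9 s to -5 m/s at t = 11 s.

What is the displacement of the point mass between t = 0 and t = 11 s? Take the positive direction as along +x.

11.5 m

Net displacement equals the area under the velocity-time graph (areas below the axis count negative).
0–1 s: ½(-1 + -3)(1) = -2 m
1–4 s: ½(-3 + 11)(3) = 12 m
4–7 s: ½(11 + -8)(3) = 4.5 m
7–9 s: ½(-8 + 5)(2) = -3 m
9–11 s: ½(5 + -5)(2) = 0 m
Net displacement = 11.5 m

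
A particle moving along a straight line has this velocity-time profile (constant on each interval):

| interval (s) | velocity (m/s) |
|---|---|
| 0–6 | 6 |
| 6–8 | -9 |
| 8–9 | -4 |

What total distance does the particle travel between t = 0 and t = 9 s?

Total distance travelled is ∫|v| dt — sum the magnitudes of each area piece.
0–6 s: |6| × 6 = 36 m
6–8 s: |-9| × 2 = 18 m
8–9 s: |-4| × 1 = 4 m
Total distance = 58 m

58 m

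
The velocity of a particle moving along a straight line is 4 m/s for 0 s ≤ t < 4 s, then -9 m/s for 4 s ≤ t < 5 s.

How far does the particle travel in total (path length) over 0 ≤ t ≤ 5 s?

Distance (not displacement) is the total path length: add the absolute areas under v-t.
0–4 s: |4| × 4 = 16 m
4–5 s: |-9| × 1 = 9 m
Total distance = 25 m

25 m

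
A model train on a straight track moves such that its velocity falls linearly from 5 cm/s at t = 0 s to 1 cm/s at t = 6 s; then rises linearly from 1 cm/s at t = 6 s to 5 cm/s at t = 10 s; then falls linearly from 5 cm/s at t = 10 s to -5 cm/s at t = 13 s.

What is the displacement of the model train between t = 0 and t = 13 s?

Displacement is the signed area under the v-t curve.
0–6 s: ½(5 + 1)(6) = 18 cm
6–10 s: ½(1 + 5)(4) = 12 cm
10–13 s: ½(5 + -5)(3) = 0 cm
Net displacement = 30 cm

30 cm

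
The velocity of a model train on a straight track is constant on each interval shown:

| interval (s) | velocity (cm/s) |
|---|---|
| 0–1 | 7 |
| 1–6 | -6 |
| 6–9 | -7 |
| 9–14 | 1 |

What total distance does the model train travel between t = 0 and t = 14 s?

63 cm

Total distance travelled is ∫|v| dt — sum the magnitudes of each area piece.
0–1 s: |7| × 1 = 7 cm
1–6 s: |-6| × 5 = 30 cm
6–9 s: |-7| × 3 = 21 cm
9–14 s: |1| × 5 = 5 cm
Total distance = 63 cm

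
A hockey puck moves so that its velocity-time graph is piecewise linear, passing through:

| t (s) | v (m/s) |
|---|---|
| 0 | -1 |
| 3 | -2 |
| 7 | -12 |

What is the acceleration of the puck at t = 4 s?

Acceleration is the slope of the v-t graph on 3–7 s: (-12 − -2)/(7 − 3) = -2.5 m/s².

-2.5 m/s²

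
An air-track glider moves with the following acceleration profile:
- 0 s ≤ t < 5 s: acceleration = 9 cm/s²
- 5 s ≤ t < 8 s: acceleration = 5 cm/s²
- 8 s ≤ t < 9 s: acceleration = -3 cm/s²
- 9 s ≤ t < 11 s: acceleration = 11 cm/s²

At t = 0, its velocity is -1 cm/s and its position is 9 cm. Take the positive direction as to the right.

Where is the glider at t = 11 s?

462.5 cm

On each constant-a segment, Δv = aΔt and Δx = v₀Δt + ½aΔt²; chain segment to segment.
0–5 s: v starts -1 cm/s; Δx = -1·5 + ½·9·5² = 107.5 cm; v ends 44 cm/s.
5–8 s: v starts 44 cm/s; Δx = 44·3 + ½·5·3² = 154.5 cm; v ends 59 cm/s.
8–9 s: v starts 59 cm/s; Δx = 59·1 + ½·-3·1² = 57.5 cm; v ends 56 cm/s.
9–11 s: v starts 56 cm/s; Δx = 56·2 + ½·11·2² = 134 cm; v ends 78 cm/s.
x(11) = 9 + Σ Δx = 462.5 cm.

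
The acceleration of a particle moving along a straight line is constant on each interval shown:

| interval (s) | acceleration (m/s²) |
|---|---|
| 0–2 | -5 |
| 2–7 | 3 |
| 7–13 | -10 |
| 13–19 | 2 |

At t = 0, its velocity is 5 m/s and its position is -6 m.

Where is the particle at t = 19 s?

-377.5 m

On each constant-a segment, Δv = aΔt and Δx = v₀Δt + ½aΔt²; chain segment to segment.
0–2 s: v starts 5 m/s; Δx = 5·2 + ½·-5·2² = 0 m; v ends -5 m/s.
2–7 s: v starts -5 m/s; Δx = -5·5 + ½·3·5² = 12.5 m; v ends 10 m/s.
7–13 s: v starts 10 m/s; Δx = 10·6 + ½·-10·6² = -120 m; v ends -50 m/s.
13–19 s: v starts -50 m/s; Δx = -50·6 + ½·2·6² = -264 m; v ends -38 m/s.
x(19) = -6 + Σ Δx = -377.5 m.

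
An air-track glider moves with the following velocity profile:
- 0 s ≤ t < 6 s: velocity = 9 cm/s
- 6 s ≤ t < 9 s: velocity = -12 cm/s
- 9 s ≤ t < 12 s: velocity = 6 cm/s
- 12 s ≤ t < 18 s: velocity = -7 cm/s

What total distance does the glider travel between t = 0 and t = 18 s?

Total distance travelled is ∫|v| dt — sum the magnitudes of each area piece.
0–6 s: |9| × 6 = 54 cm
6–9 s: |-12| × 3 = 36 cm
9–12 s: |6| × 3 = 18 cm
12–18 s: |-7| × 6 = 42 cm
Total distance = 150 cm

150 cm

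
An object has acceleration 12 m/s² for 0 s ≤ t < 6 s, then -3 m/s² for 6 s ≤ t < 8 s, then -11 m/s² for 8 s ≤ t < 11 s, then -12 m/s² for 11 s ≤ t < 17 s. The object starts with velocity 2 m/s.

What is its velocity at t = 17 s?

-37 m/s

Δv equals the area under the a-t graph; then v = v₀ + Δv.
0–6 s: 12 × 6 = 72 m/s
6–8 s: -3 × 2 = -6 m/s
8–11 s: -11 × 3 = -33 m/s
11–17 s: -12 × 6 = -72 m/s
Δv = -39 m/s, so v(17) = 2 + (-39) = -37 m/s.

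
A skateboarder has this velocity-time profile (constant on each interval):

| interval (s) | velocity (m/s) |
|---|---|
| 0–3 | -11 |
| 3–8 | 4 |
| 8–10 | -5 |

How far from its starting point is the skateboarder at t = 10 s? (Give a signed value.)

-23 m

Net displacement equals the area under the velocity-time graph (areas below the axis count negative).
0–3 s: -11 × 3 = -33 m
3–8 s: 4 × 5 = 20 m
8–10 s: -5 × 2 = -10 m
Net displacement = -23 m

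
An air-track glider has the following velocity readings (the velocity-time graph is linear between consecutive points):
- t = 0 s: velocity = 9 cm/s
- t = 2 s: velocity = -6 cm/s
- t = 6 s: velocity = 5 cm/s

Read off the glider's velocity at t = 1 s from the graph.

1.5 cm/s

On 0–2 s the graph is linear from 9 to -6 cm/s: v(1) = 9 + (-6 − 9)·(1 − 0)/(2 − 0) = 1.5 cm/s.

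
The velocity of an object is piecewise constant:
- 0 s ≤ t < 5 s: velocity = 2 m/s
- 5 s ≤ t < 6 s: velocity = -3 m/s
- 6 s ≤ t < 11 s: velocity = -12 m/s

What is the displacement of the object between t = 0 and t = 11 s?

Net displacement equals the area under the velocity-time graph (areas below the axis count negative).
0–5 s: 2 × 5 = 10 m
5–6 s: -3 × 1 = -3 m
6–11 s: -12 × 5 = -60 m
Net displacement = -53 m

-53 m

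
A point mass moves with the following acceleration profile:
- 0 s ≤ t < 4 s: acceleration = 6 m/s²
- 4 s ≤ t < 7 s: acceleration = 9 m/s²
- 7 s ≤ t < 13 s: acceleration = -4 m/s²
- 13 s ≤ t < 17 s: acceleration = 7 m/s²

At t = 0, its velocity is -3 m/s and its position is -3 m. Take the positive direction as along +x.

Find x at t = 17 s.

On each constant-a segment, Δv = aΔt and Δx = v₀Δt + ½aΔt²; chain segment to segment.
0–4 s: v starts -3 m/s; Δx = -3·4 + ½·6·4² = 36 m; v ends 21 m/s.
4–7 s: v starts 21 m/s; Δx = 21·3 + ½·9·3² = 103.5 m; v ends 48 m/s.
7–13 s: v starts 48 m/s; Δx = 48·6 + ½·-4·6² = 216 m; v ends 24 m/s.
13–17 s: v starts 24 m/s; Δx = 24·4 + ½·7·4² = 152 m; v ends 52 m/s.
x(17) = -3 + Σ Δx = 504.5 m.

504.5 m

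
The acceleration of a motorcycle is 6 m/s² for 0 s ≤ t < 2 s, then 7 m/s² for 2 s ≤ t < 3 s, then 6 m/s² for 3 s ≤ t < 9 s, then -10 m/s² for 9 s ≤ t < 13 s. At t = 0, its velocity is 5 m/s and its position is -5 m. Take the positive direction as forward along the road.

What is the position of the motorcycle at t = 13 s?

449.5 m

On each constant-a segment, Δv = aΔt and Δx = v₀Δt + ½aΔt²; chain segment to segment.
0–2 s: v starts 5 m/s; Δx = 5·2 + ½·6·2² = 22 m; v ends 17 m/s.
2–3 s: v starts 17 m/s; Δx = 17·1 + ½·7·1² = 20.5 m; v ends 24 m/s.
3–9 s: v starts 24 m/s; Δx = 24·6 + ½·6·6² = 252 m; v ends 60 m/s.
9–13 s: v starts 60 m/s; Δx = 60·4 + ½·-10·4² = 160 m; v ends 20 m/s.
x(13) = -5 + Σ Δx = 449.5 m.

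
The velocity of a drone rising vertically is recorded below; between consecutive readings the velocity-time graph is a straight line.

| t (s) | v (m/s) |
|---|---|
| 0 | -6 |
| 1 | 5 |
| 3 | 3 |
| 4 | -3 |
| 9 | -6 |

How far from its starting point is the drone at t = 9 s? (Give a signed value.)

Net displacement equals the area under the velocity-time graph (areas below the axis count negative).
0–1 s: ½(-6 + 5)(1) = -0.5 m
1–3 s: ½(5 + 3)(2) = 8 m
3–4 s: ½(3 + -3)(1) = 0 m
4–9 s: ½(-3 + -6)(5) = -22.5 m
Net displacement = -15 m

-15 m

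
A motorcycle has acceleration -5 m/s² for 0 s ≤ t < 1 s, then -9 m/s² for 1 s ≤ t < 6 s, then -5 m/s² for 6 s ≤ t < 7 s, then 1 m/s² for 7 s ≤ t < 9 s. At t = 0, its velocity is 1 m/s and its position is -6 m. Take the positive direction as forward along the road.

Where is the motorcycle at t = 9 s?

-297.5 m

On each constant-a segment, Δv = aΔt and Δx = v₀Δt + ½aΔt²; chain segment to segment.
0–1 s: v starts 1 m/s; Δx = 1·1 + ½·-5·1² = -1.5 m; v ends -4 m/s.
1–6 s: v starts -4 m/s; Δx = -4·5 + ½·-9·5² = -132.5 m; v ends -49 m/s.
6–7 s: v starts -49 m/s; Δx = -49·1 + ½·-5·1² = -51.5 m; v ends -54 m/s.
7–9 s: v starts -54 m/s; Δx = -54·2 + ½·1·2² = -106 m; v ends -52 m/s.
x(9) = -6 + Σ Δx = -297.5 m.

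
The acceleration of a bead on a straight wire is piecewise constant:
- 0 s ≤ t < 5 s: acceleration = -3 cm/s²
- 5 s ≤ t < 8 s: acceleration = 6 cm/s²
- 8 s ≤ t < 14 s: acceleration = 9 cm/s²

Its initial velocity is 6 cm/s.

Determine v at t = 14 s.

Δv equals the area under the a-t graph; then v = v₀ + Δv.
0–5 s: -3 × 5 = -15 cm/s
5–8 s: 6 × 3 = 18 cm/s
8–14 s: 9 × 6 = 54 cm/s
Δv = 57 cm/s, so v(14) = 6 + (57) = 63 cm/s.

63 cm/s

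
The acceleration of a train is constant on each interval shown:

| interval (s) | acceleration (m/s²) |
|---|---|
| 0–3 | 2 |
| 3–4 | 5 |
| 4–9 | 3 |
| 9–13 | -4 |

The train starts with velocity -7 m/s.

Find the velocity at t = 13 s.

3 m/s

Δv equals the area under the a-t graph; then v = v₀ + Δv.
0–3 s: 2 × 3 = 6 m/s
3–4 s: 5 × 1 = 5 m/s
4–9 s: 3 × 5 = 15 m/s
9–13 s: -4 × 4 = -16 m/s
Δv = 10 m/s, so v(13) = -7 + (10) = 3 m/s.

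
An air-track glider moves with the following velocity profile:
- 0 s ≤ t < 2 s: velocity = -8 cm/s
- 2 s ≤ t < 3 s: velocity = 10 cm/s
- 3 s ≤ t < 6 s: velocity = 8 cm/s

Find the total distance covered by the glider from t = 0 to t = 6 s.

50 cm

Distance (not displacement) is the total path length: add the absolute areas under v-t.
0–2 s: |-8| × 2 = 16 cm
2–3 s: |10| × 1 = 10 cm
3–6 s: |8| × 3 = 24 cm
Total distance = 50 cm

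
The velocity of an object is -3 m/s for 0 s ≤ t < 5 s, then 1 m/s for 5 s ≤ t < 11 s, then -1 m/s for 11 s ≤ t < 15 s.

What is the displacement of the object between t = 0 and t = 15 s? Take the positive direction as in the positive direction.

-13 m

Displacement is the signed area under the v-t curve.
0–5 s: -3 × 5 = -15 m
5–11 s: 1 × 6 = 6 m
11–15 s: -1 × 4 = -4 m
Net displacement = -13 m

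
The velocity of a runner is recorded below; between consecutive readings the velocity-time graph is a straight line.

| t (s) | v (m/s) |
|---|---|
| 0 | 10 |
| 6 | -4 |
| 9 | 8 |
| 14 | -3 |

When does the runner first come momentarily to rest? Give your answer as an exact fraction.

t = 30/7 s

v changes sign on 0–6 s (from 10 to -4); the graph is linear there, so v = 0 at t = 0 + (-10)·(6 − 0)/(-4 − 10) = 30/7 s.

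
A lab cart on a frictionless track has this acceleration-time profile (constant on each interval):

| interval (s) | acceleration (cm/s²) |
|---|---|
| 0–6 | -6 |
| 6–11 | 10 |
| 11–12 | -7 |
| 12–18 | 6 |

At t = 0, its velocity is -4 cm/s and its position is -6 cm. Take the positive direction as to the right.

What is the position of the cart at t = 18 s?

-80.5 cm

On each constant-a segment, Δv = aΔt and Δx = v₀Δt + ½aΔt²; chain segment to segment.
0–6 s: v starts -4 cm/s; Δx = -4·6 + ½·-6·6² = -132 cm; v ends -40 cm/s.
6–11 s: v starts -40 cm/s; Δx = -40·5 + ½·10·5² = -75 cm; v ends 10 cm/s.
11–12 s: v starts 10 cm/s; Δx = 10·1 + ½·-7·1² = 6.5 cm; v ends 3 cm/s.
12–18 s: v starts 3 cm/s; Δx = 3·6 + ½·6·6² = 126 cm; v ends 39 cm/s.
x(18) = -6 + Σ Δx = -80.5 cm.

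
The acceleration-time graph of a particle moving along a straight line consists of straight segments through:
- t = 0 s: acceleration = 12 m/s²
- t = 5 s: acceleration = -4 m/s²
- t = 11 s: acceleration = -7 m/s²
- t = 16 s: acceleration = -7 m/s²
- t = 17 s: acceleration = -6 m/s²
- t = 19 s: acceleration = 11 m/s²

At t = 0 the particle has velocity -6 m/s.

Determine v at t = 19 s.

Δv equals the area under the a-t graph; then v = v₀ + Δv.
0–5 s: ½(12 + -4)(5) = 20 m/s
5–11 s: ½(-4 + -7)(6) = -33 m/s
11–16 s: -7 × 5 = -35 m/s
16–17 s: ½(-7 + -6)(1) = -6.5 m/s
17–19 s: ½(-6 + 11)(2) = 5 m/s
Δv = -49.5 m/s, so v(19) = -6 + (-49.5) = -55.5 m/s.

-55.5 m/s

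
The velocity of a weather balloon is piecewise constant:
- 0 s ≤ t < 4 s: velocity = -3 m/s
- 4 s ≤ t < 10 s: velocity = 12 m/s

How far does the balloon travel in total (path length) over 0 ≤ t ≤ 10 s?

Total distance travelled is ∫|v| dt — sum the magnitudes of each area piece.
0–4 s: |-3| × 4 = 12 m
4–10 s: |12| × 6 = 72 m
Total distance = 84 m

84 m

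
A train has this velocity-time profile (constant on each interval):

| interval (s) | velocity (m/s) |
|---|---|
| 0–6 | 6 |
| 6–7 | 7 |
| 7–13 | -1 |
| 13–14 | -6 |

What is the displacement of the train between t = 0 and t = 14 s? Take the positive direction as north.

31 m

Displacement is the signed area under the v-t curve.
0–6 s: 6 × 6 = 36 m
6–7 s: 7 × 1 = 7 m
7–13 s: -1 × 6 = -6 m
13–14 s: -6 × 1 = -6 m
Net displacement = 31 m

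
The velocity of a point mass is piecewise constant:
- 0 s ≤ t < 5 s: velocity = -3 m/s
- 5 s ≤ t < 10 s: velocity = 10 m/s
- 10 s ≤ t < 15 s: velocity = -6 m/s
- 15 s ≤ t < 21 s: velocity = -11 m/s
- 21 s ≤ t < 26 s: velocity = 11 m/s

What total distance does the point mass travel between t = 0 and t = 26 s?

216 m

Total distance travelled is ∫|v| dt — sum the magnitudes of each area piece.
0–5 s: |-3| × 5 = 15 m
5–10 s: |10| × 5 = 50 m
10–15 s: |-6| × 5 = 30 m
15–21 s: |-11| × 6 = 66 m
21–26 s: |11| × 5 = 55 m
Total distance = 216 m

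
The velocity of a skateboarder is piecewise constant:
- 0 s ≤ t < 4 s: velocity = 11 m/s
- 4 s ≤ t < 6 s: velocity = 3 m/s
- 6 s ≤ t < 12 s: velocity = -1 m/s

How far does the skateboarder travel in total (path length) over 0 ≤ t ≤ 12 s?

56 m

Distance (not displacement) is the total path length: add the absolute areas under v-t.
0–4 s: |11| × 4 = 44 m
4–6 s: |3| × 2 = 6 m
6–12 s: |-1| × 6 = 6 m
Total distance = 56 m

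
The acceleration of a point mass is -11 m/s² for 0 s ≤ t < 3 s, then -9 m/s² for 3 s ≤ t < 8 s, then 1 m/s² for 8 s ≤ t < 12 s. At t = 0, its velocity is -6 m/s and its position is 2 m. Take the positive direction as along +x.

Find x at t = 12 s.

On each constant-a segment, Δv = aΔt and Δx = v₀Δt + ½aΔt²; chain segment to segment.
0–3 s: v starts -6 m/s; Δx = -6·3 + ½·-11·3² = -67.5 m; v ends -39 m/s.
3–8 s: v starts -39 m/s; Δx = -39·5 + ½·-9·5² = -307.5 m; v ends -84 m/s.
8–12 s: v starts -84 m/s; Δx = -84·4 + ½·1·4² = -328 m; v ends -80 m/s.
x(12) = 2 + Σ Δx = -701 m.

-701 m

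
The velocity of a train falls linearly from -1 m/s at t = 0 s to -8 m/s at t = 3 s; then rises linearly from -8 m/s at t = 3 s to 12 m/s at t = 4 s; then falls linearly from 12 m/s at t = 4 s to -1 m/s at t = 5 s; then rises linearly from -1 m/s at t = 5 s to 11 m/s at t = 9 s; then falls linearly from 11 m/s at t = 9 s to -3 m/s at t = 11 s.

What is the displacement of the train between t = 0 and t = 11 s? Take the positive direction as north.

22 m

Net displacement equals the area under the velocity-time graph (areas below the axis count negative).
0–3 s: ½(-1 + -8)(3) = -13.5 m
3–4 s: ½(-8 + 12)(1) = 2 m
4–5 s: ½(12 + -1)(1) = 5.5 m
5–9 s: ½(-1 + 11)(4) = 20 m
9–11 s: ½(11 + -3)(2) = 8 m
Net displacement = 22 m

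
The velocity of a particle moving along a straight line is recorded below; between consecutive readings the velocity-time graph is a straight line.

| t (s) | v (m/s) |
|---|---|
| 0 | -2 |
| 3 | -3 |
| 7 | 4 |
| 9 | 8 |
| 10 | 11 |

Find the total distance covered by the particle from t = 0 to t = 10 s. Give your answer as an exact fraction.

Distance (not displacement) is the total path length: add the absolute areas under v-t.
0–3 s: |½(-2 + -3)(3)| = 7.5 m
3–7 s: v = 0 at t = 33/7 s; triangle areas 18/7 + 32/7 = 50/7 m
7–9 s: |½(4 + 8)(2)| = 12 m
9–10 s: |½(8 + 11)(1)| = 9.5 m
Total distance = 253/7 m

253/7 m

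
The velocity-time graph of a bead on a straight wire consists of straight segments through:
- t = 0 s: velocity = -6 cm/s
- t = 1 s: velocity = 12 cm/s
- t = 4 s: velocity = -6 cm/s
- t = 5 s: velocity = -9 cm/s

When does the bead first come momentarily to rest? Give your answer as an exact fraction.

t = 1/3 s

v changes sign on 0–1 s (from -6 to 12); the graph is linear there, so v = 0 at t = 0 + (6)·(1 − 0)/(12 − -6) = 1/3 s.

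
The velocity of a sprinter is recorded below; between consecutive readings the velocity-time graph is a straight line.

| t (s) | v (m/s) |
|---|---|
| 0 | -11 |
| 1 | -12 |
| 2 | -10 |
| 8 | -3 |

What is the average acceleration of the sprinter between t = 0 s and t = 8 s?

1 m/s²

Average acceleration = Δv/Δt = (-3 − -11)/(8 − 0) = 1 m/s².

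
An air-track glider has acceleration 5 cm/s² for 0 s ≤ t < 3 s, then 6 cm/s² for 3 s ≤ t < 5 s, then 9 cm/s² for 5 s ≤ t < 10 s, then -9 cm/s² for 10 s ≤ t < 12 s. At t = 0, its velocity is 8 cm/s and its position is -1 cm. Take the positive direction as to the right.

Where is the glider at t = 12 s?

533 cm

On each constant-a segment, Δv = aΔt and Δx = v₀Δt + ½aΔt²; chain segment to segment.
0–3 s: v starts 8 cm/s; Δx = 8·3 + ½·5·3² = 46.5 cm; v ends 23 cm/s.
3–5 s: v starts 23 cm/s; Δx = 23·2 + ½·6·2² = 58 cm; v ends 35 cm/s.
5–10 s: v starts 35 cm/s; Δx = 35·5 + ½·9·5² = 287.5 cm; v ends 80 cm/s.
10–12 s: v starts 80 cm/s; Δx = 80·2 + ½·-9·2² = 142 cm; v ends 62 cm/s.
x(12) = -1 + Σ Δx = 533 cm.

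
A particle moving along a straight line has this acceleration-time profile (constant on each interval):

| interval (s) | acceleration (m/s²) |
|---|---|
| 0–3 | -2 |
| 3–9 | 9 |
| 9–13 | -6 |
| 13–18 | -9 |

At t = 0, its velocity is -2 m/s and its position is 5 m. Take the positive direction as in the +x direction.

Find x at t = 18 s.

237.5 m

On each constant-a segment, Δv = aΔt and Δx = v₀Δt + ½aΔt²; chain segment to segment.
0–3 s: v starts -2 m/s; Δx = -2·3 + ½·-2·3² = -15 m; v ends -8 m/s.
3–9 s: v starts -8 m/s; Δx = -8·6 + ½·9·6² = 114 m; v ends 46 m/s.
9–13 s: v starts 46 m/s; Δx = 46·4 + ½·-6·4² = 136 m; v ends 22 m/s.
13–18 s: v starts 22 m/s; Δx = 22·5 + ½·-9·5² = -2.5 m; v ends -23 m/s.
x(18) = 5 + Σ Δx = 237.5 m.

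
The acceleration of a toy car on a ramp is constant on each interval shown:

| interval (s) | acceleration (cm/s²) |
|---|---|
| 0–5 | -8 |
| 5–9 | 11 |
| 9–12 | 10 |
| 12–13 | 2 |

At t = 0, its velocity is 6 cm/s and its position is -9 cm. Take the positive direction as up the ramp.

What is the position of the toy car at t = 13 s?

-11 cm

On each constant-a segment, Δv = aΔt and Δx = v₀Δt + ½aΔt²; chain segment to segment.
0–5 s: v starts 6 cm/s; Δx = 6·5 + ½·-8·5² = -70 cm; v ends -34 cm/s.
5–9 s: v starts -34 cm/s; Δx = -34·4 + ½·11·4² = -48 cm; v ends 10 cm/s.
9–12 s: v starts 10 cm/s; Δx = 10·3 + ½·10·3² = 75 cm; v ends 40 cm/s.
12–13 s: v starts 40 cm/s; Δx = 40·1 + ½·2·1² = 41 cm; v ends 42 cm/s.
x(13) = -9 + Σ Δx = -11 cm.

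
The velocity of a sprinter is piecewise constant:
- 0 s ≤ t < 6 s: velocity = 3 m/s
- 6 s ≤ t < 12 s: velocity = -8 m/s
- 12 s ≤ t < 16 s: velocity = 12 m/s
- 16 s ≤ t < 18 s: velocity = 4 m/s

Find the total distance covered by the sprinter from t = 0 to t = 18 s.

Distance (not displacement) is the total path length: add the absolute areas under v-t.
0–6 s: |3| × 6 = 18 m
6–12 s: |-8| × 6 = 48 m
12–16 s: |12| × 4 = 48 m
16–18 s: |4| × 2 = 8 m
Total distance = 122 m

122 m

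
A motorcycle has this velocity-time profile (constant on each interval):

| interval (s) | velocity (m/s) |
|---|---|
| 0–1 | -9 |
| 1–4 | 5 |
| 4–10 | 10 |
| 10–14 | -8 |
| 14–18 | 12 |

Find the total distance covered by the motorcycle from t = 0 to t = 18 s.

Total distance travelled is ∫|v| dt — sum the magnitudes of each area piece.
0–1 s: |-9| × 1 = 9 m
1–4 s: |5| × 3 = 15 m
4–10 s: |10| × 6 = 60 m
10–14 s: |-8| × 4 = 32 m
14–18 s: |12| × 4 = 48 m
Total distance = 164 m

164 m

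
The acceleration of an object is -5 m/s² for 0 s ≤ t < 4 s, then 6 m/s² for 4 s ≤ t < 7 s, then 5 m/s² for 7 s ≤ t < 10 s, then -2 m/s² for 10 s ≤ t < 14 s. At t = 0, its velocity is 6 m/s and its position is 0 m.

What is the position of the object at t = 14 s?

On each constant-a segment, Δv = aΔt and Δx = v₀Δt + ½aΔt²; chain segment to segment.
0–4 s: v starts 6 m/s; Δx = 6·4 + ½·-5·4² = -16 m; v ends -14 m/s.
4–7 s: v starts -14 m/s; Δx = -14·3 + ½·6·3² = -15 m; v ends 4 m/s.
7–10 s: v starts 4 m/s; Δx = 4·3 + ½·5·3² = 34.5 m; v ends 19 m/s.
10–14 s: v starts 19 m/s; Δx = 19·4 + ½·-2·4² = 60 m; v ends 11 m/s.
x(14) = 0 + Σ Δx = 63.5 m.

63.5 m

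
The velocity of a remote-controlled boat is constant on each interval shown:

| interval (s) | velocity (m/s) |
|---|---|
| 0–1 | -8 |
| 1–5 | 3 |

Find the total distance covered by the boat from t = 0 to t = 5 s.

20 m

Distance (not displacement) is the total path length: add the absolute areas under v-t.
0–1 s: |-8| × 1 = 8 m
1–5 s: |3| × 4 = 12 m
Total distance = 20 m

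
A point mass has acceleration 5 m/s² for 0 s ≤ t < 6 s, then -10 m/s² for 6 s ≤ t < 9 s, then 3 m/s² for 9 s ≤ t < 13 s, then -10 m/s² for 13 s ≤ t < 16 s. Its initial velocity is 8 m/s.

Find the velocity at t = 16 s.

-10 m/s

Δv equals the area under the a-t graph; then v = v₀ + Δv.
0–6 s: 5 × 6 = 30 m/s
6–9 s: -10 × 3 = -30 m/s
9–13 s: 3 × 4 = 12 m/s
13–16 s: -10 × 3 = -30 m/s
Δv = -18 m/s, so v(16) = 8 + (-18) = -10 m/s.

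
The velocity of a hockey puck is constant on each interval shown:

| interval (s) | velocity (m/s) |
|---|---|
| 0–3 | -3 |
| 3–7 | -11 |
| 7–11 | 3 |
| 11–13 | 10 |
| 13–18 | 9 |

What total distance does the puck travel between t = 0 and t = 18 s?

Total distance travelled is ∫|v| dt — sum the magnitudes of each area piece.
0–3 s: |-3| × 3 = 9 m
3–7 s: |-11| × 4 = 44 m
7–11 s: |3| × 4 = 12 m
11–13 s: |10| × 2 = 20 m
13–18 s: |9| × 5 = 45 m
Total distance = 130 m

130 m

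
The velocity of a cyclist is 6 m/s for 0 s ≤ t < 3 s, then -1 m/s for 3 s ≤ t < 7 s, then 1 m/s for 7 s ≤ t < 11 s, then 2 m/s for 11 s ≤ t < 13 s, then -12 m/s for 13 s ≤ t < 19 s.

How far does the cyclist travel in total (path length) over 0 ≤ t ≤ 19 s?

Total distance travelled is ∫|v| dt — sum the magnitudes of each area piece.
0–3 s: |6| × 3 = 18 m
3–7 s: |-1| × 4 = 4 m
7–11 s: |1| × 4 = 4 m
11–13 s: |2| × 2 = 4 m
13–19 s: |-12| × 6 = 72 m
Total distance = 102 m

102 m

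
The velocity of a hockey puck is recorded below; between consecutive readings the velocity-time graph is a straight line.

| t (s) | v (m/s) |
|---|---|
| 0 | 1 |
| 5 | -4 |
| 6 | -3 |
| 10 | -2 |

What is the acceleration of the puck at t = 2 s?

-1 m/s²

Acceleration is the slope of the v-t graph on 0–5 s: (-4 − 1)/(5 − 0) = -1 m/s².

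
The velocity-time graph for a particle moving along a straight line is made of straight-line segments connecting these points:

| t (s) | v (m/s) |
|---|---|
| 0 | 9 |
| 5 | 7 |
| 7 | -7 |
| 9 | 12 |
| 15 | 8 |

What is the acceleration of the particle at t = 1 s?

-0.4 m/s²

Acceleration is the slope of the v-t graph on 0–5 s: (7 − 9)/(5 − 0) = -0.4 m/s².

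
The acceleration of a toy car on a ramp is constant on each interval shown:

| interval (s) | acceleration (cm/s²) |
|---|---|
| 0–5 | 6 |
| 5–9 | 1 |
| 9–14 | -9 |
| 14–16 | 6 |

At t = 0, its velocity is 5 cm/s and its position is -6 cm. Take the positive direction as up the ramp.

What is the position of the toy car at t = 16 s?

324.5 cm

On each constant-a segment, Δv = aΔt and Δx = v₀Δt + ½aΔt²; chain segment to segment.
0–5 s: v starts 5 cm/s; Δx = 5·5 + ½·6·5² = 100 cm; v ends 35 cm/s.
5–9 s: v starts 35 cm/s; Δx = 35·4 + ½·1·4² = 148 cm; v ends 39 cm/s.
9–14 s: v starts 39 cm/s; Δx = 39·5 + ½·-9·5² = 82.5 cm; v ends -6 cm/s.
14–16 s: v starts -6 cm/s; Δx = -6·2 + ½·6·2² = 0 cm; v ends 6 cm/s.
x(16) = -6 + Σ Δx = 324.5 cm.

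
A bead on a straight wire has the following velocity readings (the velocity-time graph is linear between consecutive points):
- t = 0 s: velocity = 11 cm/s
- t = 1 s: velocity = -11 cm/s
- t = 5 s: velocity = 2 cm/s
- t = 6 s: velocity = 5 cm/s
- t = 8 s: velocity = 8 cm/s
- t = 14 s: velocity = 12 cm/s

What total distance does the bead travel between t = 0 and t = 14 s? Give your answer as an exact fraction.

Total distance travelled is ∫|v| dt — sum the magnitudes of each area piece.
0–1 s: v = 0 at t = 0.5 s; triangle areas 2.75 + 2.75 = 5.5 cm
1–5 s: v = 0 at t = 57/13 s; triangle areas 242/13 + 8/13 = 250/13 cm
5–6 s: |½(2 + 5)(1)| = 3.5 cm
6–8 s: |½(5 + 8)(2)| = 13 cm
8–14 s: |½(8 + 12)(6)| = 60 cm
Total distance = 1316/13 cm

1316/13 cm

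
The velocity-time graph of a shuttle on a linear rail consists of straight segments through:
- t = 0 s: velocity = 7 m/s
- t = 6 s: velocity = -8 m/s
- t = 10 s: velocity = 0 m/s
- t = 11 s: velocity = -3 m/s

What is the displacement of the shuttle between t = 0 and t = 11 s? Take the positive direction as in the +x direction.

Displacement is the signed area under the v-t curve.
0–6 s: ½(7 + -8)(6) = -3 m
6–10 s: ½(-8 + 0)(4) = -16 m
10–11 s: ½(0 + -3)(1) = -1.5 m
Net displacement = -20.5 m

-20.5 m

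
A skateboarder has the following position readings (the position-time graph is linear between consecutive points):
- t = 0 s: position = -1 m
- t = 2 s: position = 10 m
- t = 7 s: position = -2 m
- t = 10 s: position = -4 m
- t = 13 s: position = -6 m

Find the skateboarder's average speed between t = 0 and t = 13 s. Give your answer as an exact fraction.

27/13 m/s

Average speed = (total path length)/(elapsed time); on a piecewise-linear x-t graph the path length is Σ|Δx|.
0–2 s: |Δx| = |10 − -1| = 11 m
2–7 s: |Δx| = |-2 − 10| = 12 m
7–10 s: |Δx| = |-4 − -2| = 2 m
10–13 s: |Δx| = |-6 − -4| = 2 m
Total path = 27 m; average speed = 27/13 = 27/13 m/s.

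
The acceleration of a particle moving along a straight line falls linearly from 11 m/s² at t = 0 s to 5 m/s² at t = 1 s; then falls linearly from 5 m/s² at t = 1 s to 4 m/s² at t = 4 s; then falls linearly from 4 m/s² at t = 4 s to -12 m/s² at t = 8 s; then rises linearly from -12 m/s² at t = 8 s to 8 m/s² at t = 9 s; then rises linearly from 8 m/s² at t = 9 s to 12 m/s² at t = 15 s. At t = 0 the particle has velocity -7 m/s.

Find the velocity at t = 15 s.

56.5 m/s

Δv equals the area under the a-t graph; then v = v₀ + Δv.
0–1 s: ½(11 + 5)(1) = 8 m/s
1–4 s: ½(5 + 4)(3) = 13.5 m/s
4–8 s: ½(4 + -12)(4) = -16 m/s
8–9 s: ½(-12 + 8)(1) = -2 m/s
9–15 s: ½(8 + 12)(6) = 60 m/s
Δv = 63.5 m/s, so v(15) = -7 + (63.5) = 56.5 m/s.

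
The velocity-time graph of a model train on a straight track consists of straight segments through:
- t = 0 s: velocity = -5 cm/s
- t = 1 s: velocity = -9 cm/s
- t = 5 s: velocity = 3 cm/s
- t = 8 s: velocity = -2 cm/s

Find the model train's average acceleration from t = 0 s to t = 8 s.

0.375 cm/s²

Average acceleration = Δv/Δt = (-2 − -5)/(8 − 0) = 0.375 cm/s².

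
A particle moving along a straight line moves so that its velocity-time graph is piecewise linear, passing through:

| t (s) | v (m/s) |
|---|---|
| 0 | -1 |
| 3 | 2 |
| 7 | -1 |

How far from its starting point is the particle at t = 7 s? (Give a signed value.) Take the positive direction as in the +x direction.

3.5 m

Displacement is the signed area under the v-t curve.
0–3 s: ½(-1 + 2)(3) = 1.5 m
3–7 s: ½(2 + -1)(4) = 2 m
Net displacement = 3.5 m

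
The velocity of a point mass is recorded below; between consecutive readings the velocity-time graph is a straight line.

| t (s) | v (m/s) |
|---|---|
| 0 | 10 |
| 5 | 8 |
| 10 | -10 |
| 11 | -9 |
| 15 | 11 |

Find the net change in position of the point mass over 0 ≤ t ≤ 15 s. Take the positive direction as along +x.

Displacement is the signed area under the v-t curve.
0–5 s: ½(10 + 8)(5) = 45 m
5–10 s: ½(8 + -10)(5) = -5 m
10–11 s: ½(-10 + -9)(1) = -9.5 m
11–15 s: ½(-9 + 11)(4) = 4 m
Net displacement = 34.5 m

34.5 m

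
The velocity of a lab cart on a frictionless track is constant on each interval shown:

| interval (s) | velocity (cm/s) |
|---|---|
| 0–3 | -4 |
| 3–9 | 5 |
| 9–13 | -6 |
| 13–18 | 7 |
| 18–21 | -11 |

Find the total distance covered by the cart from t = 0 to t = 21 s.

134 cm

Distance (not displacement) is the total path length: add the absolute areas under v-t.
0–3 s: |-4| × 3 = 12 cm
3–9 s: |5| × 6 = 30 cm
9–13 s: |-6| × 4 = 24 cm
13–18 s: |7| × 5 = 35 cm
18–21 s: |-11| × 3 = 33 cm
Total distance = 134 cm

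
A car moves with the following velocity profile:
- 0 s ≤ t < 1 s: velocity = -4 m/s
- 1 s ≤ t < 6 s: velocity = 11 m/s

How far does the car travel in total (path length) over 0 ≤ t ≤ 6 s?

59 m

Distance (not displacement) is the total path length: add the absolute areas under v-t.
0–1 s: |-4| × 1 = 4 m
1–6 s: |11| × 5 = 55 m
Total distance = 59 m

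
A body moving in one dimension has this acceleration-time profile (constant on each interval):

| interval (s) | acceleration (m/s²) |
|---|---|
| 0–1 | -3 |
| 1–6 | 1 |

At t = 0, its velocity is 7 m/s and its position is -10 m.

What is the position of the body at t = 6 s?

28 m

On each constant-a segment, Δv = aΔt and Δx = v₀Δt + ½aΔt²; chain segment to segment.
0–1 s: v starts 7 m/s; Δx = 7·1 + ½·-3·1² = 5.5 m; v ends 4 m/s.
1–6 s: v starts 4 m/s; Δx = 4·5 + ½·1·5² = 32.5 m; v ends 9 m/s.
x(6) = -10 + Σ Δx = 28 m.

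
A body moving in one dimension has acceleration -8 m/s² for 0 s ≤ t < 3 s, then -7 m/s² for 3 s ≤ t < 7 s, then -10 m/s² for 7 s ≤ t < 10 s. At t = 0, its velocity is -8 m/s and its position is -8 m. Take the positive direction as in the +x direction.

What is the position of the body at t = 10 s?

-477 m

On each constant-a segment, Δv = aΔt and Δx = v₀Δt + ½aΔt²; chain segment to segment.
0–3 s: v starts -8 m/s; Δx = -8·3 + ½·-8·3² = -60 m; v ends -32 m/s.
3–7 s: v starts -32 m/s; Δx = -32·4 + ½·-7·4² = -184 m; v ends -60 m/s.
7–10 s: v starts -60 m/s; Δx = -60·3 + ½·-10·3² = -225 m; v ends -90 m/s.
x(10) = -8 + Σ Δx = -477 m.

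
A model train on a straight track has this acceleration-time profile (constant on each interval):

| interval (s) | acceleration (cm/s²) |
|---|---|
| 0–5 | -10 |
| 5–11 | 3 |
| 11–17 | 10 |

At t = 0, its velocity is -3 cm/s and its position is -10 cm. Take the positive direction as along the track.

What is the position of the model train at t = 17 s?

On each constant-a segment, Δv = aΔt and Δx = v₀Δt + ½aΔt²; chain segment to segment.
0–5 s: v starts -3 cm/s; Δx = -3·5 + ½·-10·5² = -140 cm; v ends -53 cm/s.
5–11 s: v starts -53 cm/s; Δx = -53·6 + ½·3·6² = -264 cm; v ends -35 cm/s.
11–17 s: v starts -35 cm/s; Δx = -35·6 + ½·10·6² = -30 cm; v ends 25 cm/s.
x(17) = -10 + Σ Δx = -444 cm.

-444 cm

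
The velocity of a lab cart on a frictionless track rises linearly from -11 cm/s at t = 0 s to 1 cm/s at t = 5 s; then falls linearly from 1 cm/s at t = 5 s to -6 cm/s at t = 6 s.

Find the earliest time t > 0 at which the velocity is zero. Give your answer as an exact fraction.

t = 55/12 s

v changes sign on 0–5 s (from -11 to 1); the graph is linear there, so v = 0 at t = 0 + (11)·(5 − 0)/(1 − -11) = 55/12 s.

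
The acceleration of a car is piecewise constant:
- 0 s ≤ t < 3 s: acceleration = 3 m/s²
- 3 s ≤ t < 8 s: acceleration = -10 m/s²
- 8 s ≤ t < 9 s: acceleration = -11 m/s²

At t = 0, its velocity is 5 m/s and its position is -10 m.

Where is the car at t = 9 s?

-78 m

On each constant-a segment, Δv = aΔt and Δx = v₀Δt + ½aΔt²; chain segment to segment.
0–3 s: v starts 5 m/s; Δx = 5·3 + ½·3·3² = 28.5 m; v ends 14 m/s.
3–8 s: v starts 14 m/s; Δx = 14·5 + ½·-10·5² = -55 m; v ends -36 m/s.
8–9 s: v starts -36 m/s; Δx = -36·1 + ½·-11·1² = -41.5 m; v ends -47 m/s.
x(9) = -10 + Σ Δx = -78 m.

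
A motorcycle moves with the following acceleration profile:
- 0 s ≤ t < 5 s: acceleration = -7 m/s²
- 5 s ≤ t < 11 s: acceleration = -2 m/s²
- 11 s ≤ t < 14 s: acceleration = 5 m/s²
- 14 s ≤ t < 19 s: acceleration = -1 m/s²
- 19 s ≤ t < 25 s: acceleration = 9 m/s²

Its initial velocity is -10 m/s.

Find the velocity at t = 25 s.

7 m/s

Δv equals the area under the a-t graph; then v = v₀ + Δv.
0–5 s: -7 × 5 = -35 m/s
5–11 s: -2 × 6 = -12 m/s
11–14 s: 5 × 3 = 15 m/s
14–19 s: -1 × 5 = -5 m/s
19–25 s: 9 × 6 = 54 m/s
Δv = 17 m/s, so v(25) = -10 + (17) = 7 m/s.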